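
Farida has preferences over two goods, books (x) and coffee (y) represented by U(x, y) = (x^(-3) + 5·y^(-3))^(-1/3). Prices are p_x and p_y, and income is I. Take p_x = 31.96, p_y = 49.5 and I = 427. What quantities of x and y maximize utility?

x* = 4.3434, y* = 5.8219

From the CES first-order condition, (1/5)·(y/x)^(4) = p_x/p_y.
Solve for the ratio: y/x = [5·p_x/p_y]^(0.25).
With the ratio pinned down, the budget gives x* = I/(p_x + p_y·(y/x)) and y* = (y/x)·x*.
Numerically y/x = 1.340426, so x* = 427/(31.96 + 49.5·1.340426) = 4.3434 and y* = 1.340426·4.3434 = 5.8219.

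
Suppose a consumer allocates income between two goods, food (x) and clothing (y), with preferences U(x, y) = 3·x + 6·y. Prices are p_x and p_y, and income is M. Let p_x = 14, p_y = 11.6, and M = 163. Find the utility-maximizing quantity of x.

Linear utility — the consumer picks whichever good has higher MU/price: 3/14 = 0.2143 vs 6/11.6 = 0.5172.
y gives more utility per dollar, so spend all income on y: y* = M/p_y, x* = 0.
Numerically: x* = 0, y* = 14.0517.

x* = 0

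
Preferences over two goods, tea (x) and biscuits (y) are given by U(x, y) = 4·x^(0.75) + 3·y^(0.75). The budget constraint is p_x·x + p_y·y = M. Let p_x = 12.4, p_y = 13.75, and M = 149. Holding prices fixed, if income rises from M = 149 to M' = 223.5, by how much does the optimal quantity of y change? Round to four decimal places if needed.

Δy* = 1.0205

MU_x ∝ 4·x^(-0.25), MU_y ∝ 3·y^(-0.25), so MRS = (4/3)·(y/x)^(0.25) = p_x/p_y.
Hence y/x = ((3/4)·p_x/p_y)^(1/(0.25)), i.e. raised to the 4 power.
With the ratio pinned down, the budget gives x* = M/(p_x + p_y·(y/x)) and y* = (y/x)·x*.
Numerically y/x = 0.209277, so x* = 149/(12.4 + 13.75·0.209277) = 9.7529 and y* = 0.209277·9.7529 = 2.041.
At M' = 223.5: y* = 3.0616. Change: 3.0616 − 2.041 = 1.0205.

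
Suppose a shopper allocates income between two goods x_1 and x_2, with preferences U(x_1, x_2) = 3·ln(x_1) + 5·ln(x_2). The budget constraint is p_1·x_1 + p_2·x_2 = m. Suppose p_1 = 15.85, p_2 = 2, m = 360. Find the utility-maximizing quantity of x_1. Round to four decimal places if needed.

x_1* = 8.5174

The MRS is (3/5)·x_2/x_1. Set MRS = p_1/p_2.
So 3·p_2·x_2 = 5·p_1·x_1; combined with the budget, a share 0.375 of income goes to x_1.
Demand: x_1*(p_1,p_2,m) = 0.375·m/p_1 and x_2* = 0.625·m/p_2.
At p_1=15.85, p_2=2, m=360: x_1* = 0.375·360/15.85 = 8.5174.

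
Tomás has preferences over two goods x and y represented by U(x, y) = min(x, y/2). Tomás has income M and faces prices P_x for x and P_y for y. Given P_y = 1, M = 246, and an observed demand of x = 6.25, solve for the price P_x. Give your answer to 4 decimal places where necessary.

P_x = 37.36

With perfect complements, no substitution: consume in ratio x:y = 1:2.
Budget: P_x·x + P_y·2·x = M, so (P_x + 2·P_y)·x = M.
Demand: x*(P_x,P_y,M) = M/(P_x + 2·P_y), y* = 2·M/(P_x + 2·P_y).
Set x* = 6.25 in the demand function and solve for P_x: P_x = 37.36.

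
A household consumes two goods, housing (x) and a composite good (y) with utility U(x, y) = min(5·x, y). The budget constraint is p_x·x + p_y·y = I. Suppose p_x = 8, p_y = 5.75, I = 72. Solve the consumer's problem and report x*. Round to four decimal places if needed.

x* = 1.9592

With perfect complements, no substitution: consume in ratio x:y = 1:5.
Budget: p_x·x + p_y·5·x = I, so (p_x + 5·p_y)·x = I.
Demand: x*(p_x,p_y,I) = I/(p_x + 5·p_y), y* = 5·I/(p_x + 5·p_y).
Here 8 + 5·5.75 = 36.75, giving x* = 1.9592.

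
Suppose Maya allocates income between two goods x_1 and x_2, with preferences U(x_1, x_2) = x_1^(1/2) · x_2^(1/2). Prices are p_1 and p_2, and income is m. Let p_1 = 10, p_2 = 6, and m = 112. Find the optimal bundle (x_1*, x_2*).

The MRS is x_2/x_1. Set MRS = p_1/p_2.
Rearranging, p_2·x_2 = p_1·x_1. Substituting into the budget gives p_1·x_1·(1 + 1) = m.
Demand: x_1*(p_1,p_2,m) = 0.5·m/p_1 and x_2* = 0.5·m/p_2.
At p_1=10, p_2=6, m=112: x_1* = 0.5·112/10 = 5.6, x_2* = 9.3333.

x_1* = 5.6, x_2* = 9.3333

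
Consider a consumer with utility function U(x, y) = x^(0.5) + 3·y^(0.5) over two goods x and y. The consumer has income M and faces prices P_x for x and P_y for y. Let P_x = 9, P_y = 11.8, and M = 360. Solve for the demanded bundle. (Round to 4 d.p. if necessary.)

x* = 5.0862, y* = 26.6292

MRS = MU_x/MU_y = (1/3)·(y/x)^(0.5). Set equal to P_x/P_y.
Solve for the ratio: y/x = [3·P_x/P_y]^(2).
With the ratio pinned down, the budget gives x* = M/(P_x + P_y·(y/x)) and y* = (y/x)·x*.
Numerically y/x = 5.235564, so x* = 360/(9 + 11.8·5.235564) = 5.0862 and y* = 5.235564·5.0862 = 26.6292.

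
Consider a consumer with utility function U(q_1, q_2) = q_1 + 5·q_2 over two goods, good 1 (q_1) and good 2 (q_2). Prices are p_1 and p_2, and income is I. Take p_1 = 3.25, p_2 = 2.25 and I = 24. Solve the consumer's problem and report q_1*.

Perfect substitutes: compare marginal utility per dollar. 1/p_1 vs 5/p_2 → 0.3077 vs 2.2222.
q_2 gives more utility per dollar, so spend all income on q_2: q_2* = I/p_2, q_1* = 0.
Numerically: q_1* = 0, q_2* = 10.6667.

q_1* = 0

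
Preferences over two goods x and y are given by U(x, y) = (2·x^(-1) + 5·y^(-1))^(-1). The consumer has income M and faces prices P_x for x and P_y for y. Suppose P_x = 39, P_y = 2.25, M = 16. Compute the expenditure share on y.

From the CES first-order condition, (2/5)·(y/x)^(2) = P_x/P_y.
Solve for the ratio: y/x = [(5/2)·P_x/P_y]^(0.5).
Substitute y = (y/x)·x into the budget: x* = M/(P_x + P_y·(y/x)).
Numerically y/x = 6.582806, so x* = 16/(39 + 2.25·6.582806) = 0.2973 and y* = 6.582806·0.2973 = 1.9573.
Expenditure on y: 2.25·1.9573 = 4.4039; share = 0.2752.

share on y = 0.2752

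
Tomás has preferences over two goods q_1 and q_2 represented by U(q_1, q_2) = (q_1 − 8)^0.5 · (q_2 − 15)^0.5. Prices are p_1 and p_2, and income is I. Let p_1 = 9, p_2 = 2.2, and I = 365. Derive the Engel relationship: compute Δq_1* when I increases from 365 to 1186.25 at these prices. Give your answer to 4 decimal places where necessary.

Let q_1' = q_1−8, q_2' = q_2−15. MRS = q_2'/q_1' = p_1/p_2.
Substituting into the budget: q_1* = 8 + 0.5·(I − 8·p_1 − 15·p_2)/p_1, and q_2* = 15 + 0.5·(…)/p_2.
Discretionary income = 365 − 8·9 − 15·2.2 = 260; q_1* = 8 + 0.5·260/9 = 22.4444.
At I' = 1186.25: q_1* = 68.0694. Change: 68.0694 − 22.4444 = 45.625.

Δq_1* = 45.625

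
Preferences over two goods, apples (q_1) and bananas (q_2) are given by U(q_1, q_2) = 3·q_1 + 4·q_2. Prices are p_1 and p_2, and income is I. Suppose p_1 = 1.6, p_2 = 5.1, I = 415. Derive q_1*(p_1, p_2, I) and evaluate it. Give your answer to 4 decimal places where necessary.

q_1* = 259.375

Linear utility — the consumer picks whichever good has higher MU/price: 3/1.6 = 1.875 vs 4/5.1 = 0.7843.
q_1 gives more utility per dollar, so spend all income on q_1: q_1* = I/p_1, q_2* = 0.
Numerically: q_1* = 259.375, q_2* = 0.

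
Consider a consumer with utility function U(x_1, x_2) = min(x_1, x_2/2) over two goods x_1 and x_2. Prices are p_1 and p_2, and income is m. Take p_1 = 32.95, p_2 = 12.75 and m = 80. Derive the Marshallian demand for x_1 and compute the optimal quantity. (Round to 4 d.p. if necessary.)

Leontief preferences: the optimum is at the kink where x_1/1 = x_2/2, i.e. x_2 = 2·x_1.
Budget: p_1·x_1 + p_2·2·x_1 = m, so (p_1 + 2·p_2)·x_1 = m.
Demand: x_1*(p_1,p_2,m) = m/(p_1 + 2·p_2), x_2* = 2·m/(p_1 + 2·p_2).
Here 32.95 + 2·12.75 = 58.45, giving x_1* = 1.3687.

x_1* = 1.3687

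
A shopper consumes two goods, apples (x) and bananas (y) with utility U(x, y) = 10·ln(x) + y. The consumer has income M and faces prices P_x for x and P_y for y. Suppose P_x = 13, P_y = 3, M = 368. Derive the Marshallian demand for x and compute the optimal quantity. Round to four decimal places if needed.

x* = 2.3077

Set MRS = P_x/P_y: (10/x)/1 = P_x/P_y.
So x*(P_x,P_y) = 10·P_y/P_x, independent of income; and y* = (M − 10·P_y)/P_y.
At the given prices: x* = 10·3/13 = 2.3077.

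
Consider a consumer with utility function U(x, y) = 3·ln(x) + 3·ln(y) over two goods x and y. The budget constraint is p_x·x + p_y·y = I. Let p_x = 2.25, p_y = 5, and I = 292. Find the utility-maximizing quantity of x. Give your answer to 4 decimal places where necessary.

x* = 64.8889

At p_x=2.25, p_y=5, I=292: x* = 0.5·292/2.25 = 64.8889.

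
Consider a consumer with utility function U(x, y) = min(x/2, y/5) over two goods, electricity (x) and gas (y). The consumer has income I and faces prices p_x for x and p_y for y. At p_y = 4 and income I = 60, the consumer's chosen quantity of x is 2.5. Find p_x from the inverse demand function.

p_x = 14

With perfect complements, no substitution: consume in ratio x:y = 2:5.
Budget: p_x·x + p_y·(5/2)·x = I, so (2·p_x + 5·p_y)·x = 2·I.
Demand: x*(p_x,p_y,I) = 2·I/(2·p_x + 5·p_y), y* = 5·I/(2·p_x + 5·p_y).
Set x* = 2.5 in the demand function and solve for p_x: p_x = 14.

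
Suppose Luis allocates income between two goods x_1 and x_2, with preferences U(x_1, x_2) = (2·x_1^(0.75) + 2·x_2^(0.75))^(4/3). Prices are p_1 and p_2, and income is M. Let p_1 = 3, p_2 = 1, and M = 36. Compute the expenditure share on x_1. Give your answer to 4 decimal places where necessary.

Substitute x_2 = (x_2/x_1)·x_1 into the budget: x_1* = M/(p_1 + p_2·(x_2/x_1)).
Numerically x_2/x_1 = 81, so x_1* = 36/(3 + 1·81) = 0.4286 and x_2* = 81·0.4286 = 34.7143.
Expenditure on x_1: 3·0.4286 = 1.2857; share = 0.0357.

share on x_1 = 0.0357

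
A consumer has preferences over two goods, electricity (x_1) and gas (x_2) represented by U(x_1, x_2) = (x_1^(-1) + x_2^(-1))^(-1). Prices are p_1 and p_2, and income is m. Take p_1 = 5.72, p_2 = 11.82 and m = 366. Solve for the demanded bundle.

MRS = MU_x_1/MU_x_2 = (x_2/x_1)^(2). Set equal to p_1/p_2.
Solve for the ratio: x_2/x_1 = [p_1/p_2]^(0.5).
Substitute x_2 = (x_2/x_1)·x_1 into the budget: x_1* = m/(p_1 + p_2·(x_2/x_1)).
Numerically x_2/x_1 = 0.695648, so x_1* = 366/(5.72 + 11.82·0.695648) = 26.2506 and x_2* = 0.695648·26.2506 = 18.2611.

x_1* = 26.2506, x_2* = 18.2611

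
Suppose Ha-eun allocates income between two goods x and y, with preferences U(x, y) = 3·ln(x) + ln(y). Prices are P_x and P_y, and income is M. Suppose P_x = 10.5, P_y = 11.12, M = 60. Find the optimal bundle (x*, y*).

MU_x/MU_y = (3·y)/(x); tangency sets this equal to P_x/P_y.
Rearranging, P_y·y = (1/3)·P_x·x. Substituting into the budget gives P_x·x·(1 + (1/3)) = M.
Demand: x*(P_x,P_y,M) = 0.75·M/P_x and y* = 0.25·M/P_y.
At P_x=10.5, P_y=11.12, M=60: x* = 0.75·60/10.5 = 4.2857, y* = 1.3489.

x* = 4.2857, y* = 1.3489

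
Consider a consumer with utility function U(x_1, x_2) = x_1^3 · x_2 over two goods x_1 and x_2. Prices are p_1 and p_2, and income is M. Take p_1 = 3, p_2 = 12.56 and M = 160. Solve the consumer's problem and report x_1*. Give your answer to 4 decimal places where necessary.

x_1* = 40

The MRS is 3·x_2/x_1. Set MRS = p_1/p_2.
Rearranging, p_2·x_2 = (1/3)·p_1·x_1. Substituting into the budget gives p_1·x_1·(1 + (1/3)) = M.
Demand: x_1*(p_1,p_2,M) = 0.75·M/p_1 and x_2* = 0.25·M/p_2.
At p_1=3, p_2=12.56, M=160: x_1* = 0.75·160/3 = 40.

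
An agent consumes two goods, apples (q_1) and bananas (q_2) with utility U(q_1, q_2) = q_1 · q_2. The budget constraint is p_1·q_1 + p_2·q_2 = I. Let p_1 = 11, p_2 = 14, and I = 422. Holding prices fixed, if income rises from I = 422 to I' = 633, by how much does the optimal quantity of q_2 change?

Tangency: MRS = q_2/q_1 = p_1/p_2.
Rearranging, p_2·q_2 = p_1·q_1. Substituting into the budget gives p_1·q_1·(1 + 1) = I.
Demand: q_1*(p_1,p_2,I) = 0.5·I/p_1 and q_2* = 0.5·I/p_2.
At p_1=11, p_2=14, I=422: q_2* = 0.5·422/14 = 15.0714.
At I' = 633: q_2* = 22.6071. Change: 22.6071 − 15.0714 = 7.5357.

Δq_2* = 7.5357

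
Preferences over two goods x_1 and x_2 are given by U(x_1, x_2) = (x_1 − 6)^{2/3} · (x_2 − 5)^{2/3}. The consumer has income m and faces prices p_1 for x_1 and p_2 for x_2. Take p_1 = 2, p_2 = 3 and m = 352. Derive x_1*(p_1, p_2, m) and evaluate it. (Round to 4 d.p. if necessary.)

This is Cobb-Douglas in (x_1−6, x_2−5): tangency gives 2/3·p_2·(x_2−5) = 2/3·p_1·(x_1−6).
Substituting into the budget: x_1* = 6 + 0.5·(m − 6·p_1 − 5·p_2)/p_1, and x_2* = 5 + 0.5·(…)/p_2.
Discretionary income = 352 − 6·2 − 5·3 = 325; x_1* = 6 + 0.5·325/2 = 87.25.

x_1* = 87.25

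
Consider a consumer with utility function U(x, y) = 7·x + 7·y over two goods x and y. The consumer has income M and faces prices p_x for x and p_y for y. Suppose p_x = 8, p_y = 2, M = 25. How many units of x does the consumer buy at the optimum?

x* = 0

Linear utility — the consumer picks whichever good has higher MU/price: 7/8 = 0.875 vs 7/2 = 3.5.
y gives more utility per dollar, so spend all income on y: y* = M/p_y, x* = 0.
Numerically: x* = 0, y* = 12.5.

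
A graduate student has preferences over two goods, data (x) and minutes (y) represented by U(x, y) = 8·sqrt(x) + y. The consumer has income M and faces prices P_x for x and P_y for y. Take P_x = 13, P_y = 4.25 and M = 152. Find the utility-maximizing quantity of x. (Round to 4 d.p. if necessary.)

Utility is quasi-linear in y; the FOC for x is 4/√x = P_x/P_y.
Solve: √x = 4·P_y/P_x, so x*(P_x,P_y) = (4·P_y/P_x)², and y* = (M − P_x·x*)/P_y.
Plugging in: x* = (4·4.25/13)² = 1.7101.

x* = 1.7101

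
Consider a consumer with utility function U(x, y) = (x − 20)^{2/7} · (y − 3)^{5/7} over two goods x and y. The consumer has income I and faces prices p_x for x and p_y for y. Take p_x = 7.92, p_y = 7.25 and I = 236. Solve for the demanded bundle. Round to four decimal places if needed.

x* = 22.0148, y* = 8.5025

MRS = (2/5)·(y−3)/(x−20). Tangency with p_x/p_y gives y−3 = (5/2)·(p_x/p_y)·(x−20).
Substituting into the budget: x* = 20 + 2/7·(I − 20·p_x − 3·p_y)/p_x, and y* = 3 + 5/7·(…)/p_y.
Discretionary income = 236 − 20·7.92 − 3·7.25 = 55.85; x* = 20 + 2/7·55.85/7.92 = 22.0148; y* = 3 + 5/7·55.85/7.25 = 8.5025.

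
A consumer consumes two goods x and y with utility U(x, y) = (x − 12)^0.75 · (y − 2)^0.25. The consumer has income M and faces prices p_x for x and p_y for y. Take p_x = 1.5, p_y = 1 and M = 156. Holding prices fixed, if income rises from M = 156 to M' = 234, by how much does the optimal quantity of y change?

Δy* = 19.5

After buying the subsistence bundle (12, 2), a share 0.75 of the remaining income goes to x: x* = 12 + 0.75·(M − 12p_x − 2p_y)/p_x.
Discretionary income = 156 − 12·1.5 − 2·1 = 136; y* = 2 + 0.25·136/1 = 36.
At M' = 234: y* = 55.5. Change: 55.5 − 36 = 19.5.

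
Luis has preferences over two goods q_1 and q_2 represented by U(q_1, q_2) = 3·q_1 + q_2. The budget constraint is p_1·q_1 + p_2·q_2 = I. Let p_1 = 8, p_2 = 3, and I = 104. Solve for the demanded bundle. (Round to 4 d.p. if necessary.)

Linear utility — the consumer picks whichever good has higher MU/price: 3/8 = 0.375 vs 1/3 = 0.3333.
q_1 gives more utility per dollar, so spend all income on q_1: q_1* = I/p_1, q_2* = 0.
Numerically: q_1* = 13, q_2* = 0.

q_1* = 13, q_2* = 0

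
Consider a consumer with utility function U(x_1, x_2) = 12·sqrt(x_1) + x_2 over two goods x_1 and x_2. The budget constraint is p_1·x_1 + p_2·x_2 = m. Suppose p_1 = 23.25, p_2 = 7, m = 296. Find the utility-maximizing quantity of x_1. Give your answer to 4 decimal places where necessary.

x_1* = 3.2633

MU_x_1 = 6/√x_1, MU_x_2 = 1. Tangency: 6/√x_1 = p_1/p_2.
Thus x_1* = (6·p_2/p_1)² — independent of m — with the rest of income spent on x_2.
Plugging in: x_1* = (6·7/23.25)² = 3.2633.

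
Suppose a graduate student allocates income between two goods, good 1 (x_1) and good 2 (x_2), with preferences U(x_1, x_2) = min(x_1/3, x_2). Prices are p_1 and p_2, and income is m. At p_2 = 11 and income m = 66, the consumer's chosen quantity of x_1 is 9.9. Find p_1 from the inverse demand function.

Leontief preferences: the optimum is at the kink where x_1/3 = x_2/1, i.e. x_2 = (1/3)·x_1.
Budget: p_1·x_1 + p_2·(1/3)·x_1 = m, so (3·p_1 + p_2)·x_1 = 3·m.
Demand: x_1*(p_1,p_2,m) = 3·m/(3·p_1 + p_2), x_2* = m/(3·p_1 + p_2).
Set x_1* = 9.9 in the demand function and solve for p_1: p_1 = 3.

p_1 = 3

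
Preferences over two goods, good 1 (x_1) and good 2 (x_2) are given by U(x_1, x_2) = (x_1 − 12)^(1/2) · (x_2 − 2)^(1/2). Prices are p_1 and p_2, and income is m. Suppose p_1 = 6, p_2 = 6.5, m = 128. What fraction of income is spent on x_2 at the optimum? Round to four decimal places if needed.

share on x_2 = 0.2695

This is Cobb-Douglas in (x_1−12, x_2−2): tangency gives 0.5·p_2·(x_2−2) = 0.5·p_1·(x_1−12).
After buying the subsistence bundle (12, 2), a share 0.5 of the remaining income goes to x_1: x_1* = 12 + 0.5·(m − 12p_1 − 2p_2)/p_1.
Discretionary income = 128 − 12·6 − 2·6.5 = 43; x_1* = 12 + 0.5·43/6 = 15.5833; x_2* = 2 + 0.5·43/6.5 = 5.3077.
Expenditure on x_2: 6.5·5.3077 = 34.5; share = 0.2695.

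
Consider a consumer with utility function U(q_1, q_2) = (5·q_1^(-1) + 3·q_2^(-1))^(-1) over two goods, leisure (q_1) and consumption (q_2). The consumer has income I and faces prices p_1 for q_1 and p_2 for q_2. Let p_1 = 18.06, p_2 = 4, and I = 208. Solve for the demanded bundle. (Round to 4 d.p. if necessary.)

q_1* = 8.4403, q_2* = 13.892

From the CES first-order condition, (5/3)·(q_2/q_1)^(2) = p_1/p_2.
Hence q_2/q_1 = ((3/5)·p_1/p_2)^(1/(2)), i.e. raised to the 0.5 power.
With the ratio pinned down, the budget gives q_1* = I/(p_1 + p_2·(q_2/q_1)) and q_2* = (q_2/q_1)·q_1*.
Numerically q_2/q_1 = 1.645904, so q_1* = 208/(18.06 + 4·1.645904) = 8.4403 and q_2* = 1.645904·8.4403 = 13.892.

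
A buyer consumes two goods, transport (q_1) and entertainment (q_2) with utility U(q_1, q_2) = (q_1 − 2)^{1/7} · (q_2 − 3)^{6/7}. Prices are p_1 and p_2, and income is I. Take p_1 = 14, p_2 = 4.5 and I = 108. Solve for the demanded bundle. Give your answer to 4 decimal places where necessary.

q_1* = 2.6786, q_2* = 15.6667

Substituting into the budget: q_1* = 2 + 1/7·(I − 2·p_1 − 3·p_2)/p_1, and q_2* = 3 + 6/7·(…)/p_2.
Discretionary income = 108 − 2·14 − 3·4.5 = 66.5; q_1* = 2 + 1/7·66.5/14 = 2.6786; q_2* = 3 + 6/7·66.5/4.5 = 15.6667.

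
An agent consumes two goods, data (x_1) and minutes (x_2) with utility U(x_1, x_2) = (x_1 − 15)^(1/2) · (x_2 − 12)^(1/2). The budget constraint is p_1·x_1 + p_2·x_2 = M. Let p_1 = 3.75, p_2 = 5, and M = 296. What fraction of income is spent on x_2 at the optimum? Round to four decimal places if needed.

share on x_2 = 0.5063

This is Cobb-Douglas in (x_1−15, x_2−12): tangency gives 0.5·p_2·(x_2−12) = 0.5·p_1·(x_1−15).
Substituting into the budget: x_1* = 15 + 0.5·(M − 15·p_1 − 12·p_2)/p_1, and x_2* = 12 + 0.5·(…)/p_2.
Discretionary income = 296 − 15·3.75 − 12·5 = 179.75; x_1* = 15 + 0.5·179.75/3.75 = 38.9667; x_2* = 12 + 0.5·179.75/5 = 29.975.
Expenditure on x_2: 5·29.975 = 149.875; share = 0.5063.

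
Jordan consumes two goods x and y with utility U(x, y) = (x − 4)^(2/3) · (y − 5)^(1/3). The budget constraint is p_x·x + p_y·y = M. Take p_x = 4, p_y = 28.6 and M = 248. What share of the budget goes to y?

share on y = 0.6962

This is Cobb-Douglas in (x−4, y−5): tangency gives 2/3·p_y·(y−5) = 1/3·p_x·(x−4).
Substituting into the budget: x* = 4 + 2/3·(M − 4·p_x − 5·p_y)/p_x, and y* = 5 + 1/3·(…)/p_y.
Discretionary income = 248 − 4·4 − 5·28.6 = 89; x* = 4 + 2/3·89/4 = 18.8333; y* = 5 + 1/3·89/28.6 = 6.0373.
Expenditure on y: 28.6·6.0373 = 172.6667; share = 0.6962.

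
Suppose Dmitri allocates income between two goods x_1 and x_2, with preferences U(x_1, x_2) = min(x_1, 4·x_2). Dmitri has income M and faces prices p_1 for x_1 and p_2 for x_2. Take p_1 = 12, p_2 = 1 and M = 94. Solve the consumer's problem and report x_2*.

x_2* = 1.9184

With perfect complements, no substitution: consume in ratio x_1:x_2 = 4:1.
Budget: p_1·x_1 + p_2·(1/4)·x_1 = M, so (4·p_1 + p_2)·x_1 = 4·M.
Demand: x_1*(p_1,p_2,M) = 4·M/(4·p_1 + p_2), x_2* = M/(4·p_1 + p_2).
Here 4·12 + 1 = 49, giving x_2* = 1.9184.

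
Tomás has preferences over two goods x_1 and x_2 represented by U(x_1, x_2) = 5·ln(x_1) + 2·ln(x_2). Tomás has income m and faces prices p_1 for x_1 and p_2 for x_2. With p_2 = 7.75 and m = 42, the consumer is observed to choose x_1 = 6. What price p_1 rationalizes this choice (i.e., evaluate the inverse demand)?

MU_x_1/MU_x_2 = (5·x_2)/(2·x_1); tangency sets this equal to p_1/p_2.
So 5·p_2·x_2 = 2·p_1·x_1; combined with the budget, a share 5/7 of income goes to x_1.
Demand: x_1*(p_1,p_2,m) = 5/7·m/p_1 and x_2* = 2/7·m/p_2.
Set x_1* = 6 in the demand function and solve for p_1: p_1 = 5.

p_1 = 5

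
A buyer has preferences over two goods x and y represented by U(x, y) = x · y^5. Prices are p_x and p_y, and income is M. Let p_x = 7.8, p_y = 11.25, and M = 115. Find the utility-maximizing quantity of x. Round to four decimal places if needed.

x* = 2.4573

MU_x/MU_y = (y)/(5·x); tangency sets this equal to p_x/p_y.
Rearranging, p_y·y = 5·p_x·x. Substituting into the budget gives p_x·x·(1 + 5) = M.
Demand: x*(p_x,p_y,M) = 1/6·M/p_x and y* = 5/6·M/p_y.
At p_x=7.8, p_y=11.25, M=115: x* = 1/6·115/7.8 = 2.4573.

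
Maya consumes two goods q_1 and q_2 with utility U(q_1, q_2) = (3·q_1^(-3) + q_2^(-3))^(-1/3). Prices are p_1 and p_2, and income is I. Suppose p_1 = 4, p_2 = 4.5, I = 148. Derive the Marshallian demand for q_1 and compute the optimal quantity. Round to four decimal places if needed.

MU_q_1 ∝ 3·q_1^(-4), MU_q_2 ∝ q_2^(-4), so MRS = 3·(q_2/q_1)^(4) = p_1/p_2.
Solve for the ratio: q_2/q_1 = [(1/3)·p_1/p_2]^(0.25).
With the ratio pinned down, the budget gives q_1* = I/(p_1 + p_2·(q_2/q_1)) and q_2* = (q_2/q_1)·q_1*.
Numerically q_2/q_1 = 0.737788, so q_1* = 148/(4 + 4.5·0.737788) = 20.2185.

q_1* = 20.2185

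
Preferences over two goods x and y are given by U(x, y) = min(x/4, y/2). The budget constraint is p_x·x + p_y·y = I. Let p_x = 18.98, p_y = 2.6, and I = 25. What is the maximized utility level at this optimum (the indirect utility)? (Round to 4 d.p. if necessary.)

V = 0.3082

Leontief preferences: the optimum is at the kink where x/4 = y/2, i.e. y = (1/2)·x.
Budget: p_x·x + p_y·(1/2)·x = I, so (4·p_x + 2·p_y)·x = 4·I.
Demand: x*(p_x,p_y,I) = 4·I/(4·p_x + 2·p_y), y* = 2·I/(4·p_x + 2·p_y).
Here 4·18.98 + 2·2.6 = 81.12, giving x* = 1.2327 and y* = 0.6164.
Utility at the optimum: U(1.2327, 0.6164) = 0.3082.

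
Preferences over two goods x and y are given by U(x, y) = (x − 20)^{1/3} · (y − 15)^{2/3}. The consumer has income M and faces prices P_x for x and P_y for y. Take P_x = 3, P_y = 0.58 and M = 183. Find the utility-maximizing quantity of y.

Discretionary income = 183 − 20·3 − 15·0.58 = 114.3; y* = 15 + 2/3·114.3/0.58 = 146.3793.

y* = 146.3793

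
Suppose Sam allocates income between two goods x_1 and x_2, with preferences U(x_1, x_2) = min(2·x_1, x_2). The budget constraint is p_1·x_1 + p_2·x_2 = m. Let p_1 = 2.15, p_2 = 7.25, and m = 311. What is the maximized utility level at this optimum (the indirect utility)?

V = 37.3574

With perfect complements, no substitution: consume in ratio x_1:x_2 = 1:2.
Budget: p_1·x_1 + p_2·2·x_1 = m, so (p_1 + 2·p_2)·x_1 = m.
Demand: x_1*(p_1,p_2,m) = m/(p_1 + 2·p_2), x_2* = 2·m/(p_1 + 2·p_2).
Here 2.15 + 2·7.25 = 16.65, giving x_1* = 18.6787 and x_2* = 37.3574.
Utility at the optimum: U(18.6787, 37.3574) = 37.3574.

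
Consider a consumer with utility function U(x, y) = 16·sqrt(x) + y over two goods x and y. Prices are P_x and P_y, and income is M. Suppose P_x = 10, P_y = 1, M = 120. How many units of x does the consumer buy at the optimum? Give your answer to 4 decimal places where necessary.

x* = 0.64

Utility is quasi-linear in y; the FOC for x is 8/√x = P_x/P_y.
Thus x* = (8·P_y/P_x)² — independent of M — with the rest of income spent on y.
Plugging in: x* = (8·1/10)² = 0.64.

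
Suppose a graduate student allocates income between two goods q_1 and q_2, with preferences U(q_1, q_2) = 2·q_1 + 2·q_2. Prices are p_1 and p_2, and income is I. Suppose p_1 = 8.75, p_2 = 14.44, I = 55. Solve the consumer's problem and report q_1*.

q_1* = 6.2857

q_1 gives more utility per dollar, so spend all income on q_1: q_1* = I/p_1, q_2* = 0.
Numerically: q_1* = 6.2857, q_2* = 0.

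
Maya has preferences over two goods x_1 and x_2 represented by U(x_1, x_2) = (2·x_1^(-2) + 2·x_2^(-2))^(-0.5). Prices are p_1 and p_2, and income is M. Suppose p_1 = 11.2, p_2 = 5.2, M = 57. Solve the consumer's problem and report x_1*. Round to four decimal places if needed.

Numerically x_2/x_1 = 1.291432, so x_1* = 57/(11.2 + 5.2·1.291432) = 3.1816.

x_1* = 3.1816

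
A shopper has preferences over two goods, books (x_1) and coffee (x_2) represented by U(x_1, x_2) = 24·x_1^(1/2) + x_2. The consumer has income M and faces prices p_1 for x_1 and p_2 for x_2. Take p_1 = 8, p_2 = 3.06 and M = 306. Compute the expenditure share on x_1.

share on x_1 = 0.5508

Set MRS = p_1/p_2: 12·x_1^(−1/2) = p_1/p_2.
Solve: √x_1 = 12·p_2/p_1, so x_1*(p_1,p_2) = (12·p_2/p_1)², and x_2* = (M − p_1·x_1*)/p_2.
Plugging in: x_1* = (12·3.06/8)² = 21.0681, x_2* = 44.92.
Expenditure on x_1: 8·21.0681 = 168.5448; share = 0.5508.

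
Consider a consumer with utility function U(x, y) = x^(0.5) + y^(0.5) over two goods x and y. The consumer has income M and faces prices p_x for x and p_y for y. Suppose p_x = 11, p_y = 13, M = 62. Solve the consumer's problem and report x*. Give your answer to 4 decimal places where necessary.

MRS = MU_x/MU_y = (y/x)^(0.5). Set equal to p_x/p_y.
Solve for the ratio: y/x = [p_x/p_y]^(2).
With the ratio pinned down, the budget gives x* = M/(p_x + p_y·(y/x)) and y* = (y/x)·x*.
Numerically y/x = 0.715976, so x* = 62/(11 + 13·0.715976) = 3.053.

x* = 3.053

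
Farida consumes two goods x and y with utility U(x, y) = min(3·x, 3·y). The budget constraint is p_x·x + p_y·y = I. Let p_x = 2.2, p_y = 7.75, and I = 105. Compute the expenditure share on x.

share on x = 0.2211

Leontief preferences: the optimum is at the kink where x/3 = y/3, i.e. y = x.
Budget: p_x·x + p_y·x = I, so (3·p_x + 3·p_y)·x = 3·I.
Demand: x*(p_x,p_y,I) = 3·I/(3·p_x + 3·p_y), y* = 3·I/(3·p_x + 3·p_y).
Here 3·2.2 + 3·7.75 = 29.85, giving x* = 10.5528 and y* = 10.5528.
Expenditure on x: 2.2·10.5528 = 23.2161; share = 0.2211.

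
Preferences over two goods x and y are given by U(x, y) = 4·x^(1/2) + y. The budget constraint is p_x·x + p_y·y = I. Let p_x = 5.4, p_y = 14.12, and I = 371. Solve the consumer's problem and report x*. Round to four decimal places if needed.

MU_x = 2/√x, MU_y = 1. Tangency: 2/√x = p_x/p_y.
Thus x* = (2·p_y/p_x)² — independent of I — with the rest of income spent on y.
Plugging in: x* = (2·14.12/5.4)² = 27.349.

x* = 27.349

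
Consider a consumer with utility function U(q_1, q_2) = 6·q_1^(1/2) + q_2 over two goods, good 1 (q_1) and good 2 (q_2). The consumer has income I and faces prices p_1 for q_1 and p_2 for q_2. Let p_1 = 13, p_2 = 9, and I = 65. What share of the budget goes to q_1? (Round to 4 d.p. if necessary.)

share on q_1 = 0.8627

Set MRS = p_1/p_2: 3·q_1^(−1/2) = p_1/p_2.
Solve: √q_1 = 3·p_2/p_1, so q_1*(p_1,p_2) = (3·p_2/p_1)², and q_2* = (I − p_1·q_1*)/p_2.
Plugging in: q_1* = (3·9/13)² = 4.3136, q_2* = 0.9915.
Expenditure on q_1: 13·4.3136 = 56.0769; share = 0.8627.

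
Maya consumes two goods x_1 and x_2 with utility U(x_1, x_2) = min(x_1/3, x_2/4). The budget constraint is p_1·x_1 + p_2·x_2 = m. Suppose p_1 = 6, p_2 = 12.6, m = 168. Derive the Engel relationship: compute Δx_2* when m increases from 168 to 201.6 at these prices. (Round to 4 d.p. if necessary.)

Δx_2* = 1.9649

Demand: x_1*(p_1,p_2,m) = 3·m/(3·p_1 + 4·p_2), x_2* = 4·m/(3·p_1 + 4·p_2).
Here 3·6 + 4·12.6 = 68.4, giving x_2* = 9.8246.
At m' = 201.6: x_2* = 11.7895. Change: 11.7895 − 9.8246 = 1.9649.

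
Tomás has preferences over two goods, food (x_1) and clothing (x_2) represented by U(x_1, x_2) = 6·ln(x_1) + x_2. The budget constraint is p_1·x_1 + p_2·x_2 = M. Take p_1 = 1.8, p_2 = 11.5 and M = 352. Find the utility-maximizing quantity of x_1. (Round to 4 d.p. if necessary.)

Set MRS = p_1/p_2: (6/x_1)/1 = p_1/p_2.
So x_1*(p_1,p_2) = 6·p_2/p_1, independent of income; and x_2* = (M − 6·p_2)/p_2.
At the given prices: x_1* = 6·11.5/1.8 = 38.3333.

x_1* = 38.3333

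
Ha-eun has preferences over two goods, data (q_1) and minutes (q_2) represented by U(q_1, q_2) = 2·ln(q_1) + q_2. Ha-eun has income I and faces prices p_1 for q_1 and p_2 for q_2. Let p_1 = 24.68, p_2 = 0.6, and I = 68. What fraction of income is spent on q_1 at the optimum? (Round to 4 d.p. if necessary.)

Set MRS = p_1/p_2: (2/q_1)/1 = p_1/p_2.
So q_1*(p_1,p_2) = 2·p_2/p_1, independent of income; and q_2* = (I − 2·p_2)/p_2.
At the given prices: q_1* = 2·0.6/24.68 = 0.0486, and q_2* = 111.3333.
Expenditure on q_1: 24.68·0.0486 = 1.2; share = 0.0176.

share on q_1 = 0.0176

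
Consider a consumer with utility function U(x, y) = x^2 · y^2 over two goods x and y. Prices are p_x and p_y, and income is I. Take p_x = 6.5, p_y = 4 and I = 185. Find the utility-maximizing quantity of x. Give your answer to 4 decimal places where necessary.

Demand: x*(p_x,p_y,I) = 0.5·I/p_x and y* = 0.5·I/p_y.
At p_x=6.5, p_y=4, I=185: x* = 0.5·185/6.5 = 14.2308.

x* = 14.2308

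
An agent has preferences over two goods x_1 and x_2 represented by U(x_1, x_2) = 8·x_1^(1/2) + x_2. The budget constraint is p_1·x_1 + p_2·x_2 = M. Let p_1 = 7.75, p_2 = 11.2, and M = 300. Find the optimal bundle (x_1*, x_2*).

MU_x_1 = 4/√x_1, MU_x_2 = 1. Tangency: 4/√x_1 = p_1/p_2.
Solve: √x_1 = 4·p_2/p_1, so x_1*(p_1,p_2) = (4·p_2/p_1)², and x_2* = (M − p_1·x_1*)/p_2.
Plugging in: x_1* = (4·11.2/7.75)² = 33.4159, x_2* = 3.6631.

x_1* = 33.4159, x_2* = 3.6631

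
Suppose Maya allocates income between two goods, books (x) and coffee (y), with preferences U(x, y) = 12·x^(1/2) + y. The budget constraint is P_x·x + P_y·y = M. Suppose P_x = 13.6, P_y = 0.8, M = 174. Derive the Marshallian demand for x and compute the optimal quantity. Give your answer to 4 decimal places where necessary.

MU_x = 6/√x, MU_y = 1. Tangency: 6/√x = P_x/P_y.
Solve: √x = 6·P_y/P_x, so x*(P_x,P_y) = (6·P_y/P_x)², and y* = (M − P_x·x*)/P_y.
Plugging in: x* = (6·0.8/13.6)² = 0.1246.

x* = 0.1246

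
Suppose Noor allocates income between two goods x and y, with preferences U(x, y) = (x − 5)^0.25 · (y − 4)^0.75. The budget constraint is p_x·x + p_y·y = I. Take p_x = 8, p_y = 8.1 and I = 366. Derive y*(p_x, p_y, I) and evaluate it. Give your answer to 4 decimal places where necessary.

Let x' = x−5, y' = y−4. MRS = (1/3)·y'/x' = p_x/p_y.
After buying the subsistence bundle (5, 4), a share 0.25 of the remaining income goes to x: x* = 5 + 0.25·(I − 5p_x − 4p_y)/p_x.
Discretionary income = 366 − 5·8 − 4·8.1 = 293.6; y* = 4 + 0.75·293.6/8.1 = 31.1852.

y* = 31.1852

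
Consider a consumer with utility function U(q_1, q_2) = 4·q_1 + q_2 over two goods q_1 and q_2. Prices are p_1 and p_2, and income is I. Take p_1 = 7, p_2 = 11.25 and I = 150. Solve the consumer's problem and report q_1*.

Linear utility — the consumer picks whichever good has higher MU/price: 4/7 = 0.5714 vs 1/11.25 = 0.0889.
q_1 gives more utility per dollar, so spend all income on q_1: q_1* = I/p_1, q_2* = 0.
Numerically: q_1* = 21.4286, q_2* = 0.

q_1* = 21.4286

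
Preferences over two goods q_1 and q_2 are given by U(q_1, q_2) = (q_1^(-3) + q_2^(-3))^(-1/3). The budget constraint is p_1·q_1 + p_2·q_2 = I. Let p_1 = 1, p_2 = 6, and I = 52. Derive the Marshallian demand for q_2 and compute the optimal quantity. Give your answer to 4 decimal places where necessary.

q_2* = 6.8737

MU_q_1 ∝ q_1^(-4), MU_q_2 ∝ q_2^(-4), so MRS = (q_2/q_1)^(4) = p_1/p_2.
Hence q_2/q_1 = (p_1/p_2)^(1/(4)), i.e. raised to the 0.25 power.
With the ratio pinned down, the budget gives q_1* = I/(p_1 + p_2·(q_2/q_1)) and q_2* = (q_2/q_1)·q_1*.
Numerically q_2/q_1 = 0.638943, so q_1* = 52/(1 + 6·0.638943) = 10.7579 and q_2* = 0.638943·10.7579 = 6.8737.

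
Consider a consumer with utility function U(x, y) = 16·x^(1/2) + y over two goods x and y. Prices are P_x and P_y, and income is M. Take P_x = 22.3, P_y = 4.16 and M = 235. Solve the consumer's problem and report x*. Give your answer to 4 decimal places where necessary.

MU_x = 8/√x, MU_y = 1. Tangency: 8/√x = P_x/P_y.
Thus x* = (8·P_y/P_x)² — independent of M — with the rest of income spent on y.
Plugging in: x* = (8·4.16/22.3)² = 2.2272.

x* = 2.2272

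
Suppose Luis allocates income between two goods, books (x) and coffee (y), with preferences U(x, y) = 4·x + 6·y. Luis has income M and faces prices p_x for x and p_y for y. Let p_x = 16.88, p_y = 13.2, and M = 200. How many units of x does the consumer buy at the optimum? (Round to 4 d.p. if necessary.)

x* = 0

Numerically: x* = 0, y* = 15.1515.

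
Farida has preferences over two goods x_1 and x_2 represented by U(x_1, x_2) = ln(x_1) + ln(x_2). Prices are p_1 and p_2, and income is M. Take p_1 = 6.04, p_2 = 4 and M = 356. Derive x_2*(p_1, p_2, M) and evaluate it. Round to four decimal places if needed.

MU_x_1/MU_x_2 = (x_2)/(x_1); tangency sets this equal to p_1/p_2.
Rearranging, p_2·x_2 = p_1·x_1. Substituting into the budget gives p_1·x_1·(1 + 1) = M.
Demand: x_1*(p_1,p_2,M) = 0.5·M/p_1 and x_2* = 0.5·M/p_2.
At p_1=6.04, p_2=4, M=356: x_2* = 0.5·356/4 = 44.5.

x_2* = 44.5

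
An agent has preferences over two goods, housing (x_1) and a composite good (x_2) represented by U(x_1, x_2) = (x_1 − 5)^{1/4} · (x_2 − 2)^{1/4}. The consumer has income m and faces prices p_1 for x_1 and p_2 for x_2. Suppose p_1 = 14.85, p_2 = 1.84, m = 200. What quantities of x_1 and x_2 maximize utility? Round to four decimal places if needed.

Let x_1' = x_1−5, x_2' = x_2−2. MRS = x_2'/x_1' = p_1/p_2.
After buying the subsistence bundle (5, 2), a share 0.5 of the remaining income goes to x_1: x_1* = 5 + 0.5·(m − 5p_1 − 2p_2)/p_1.
Discretionary income = 200 − 5·14.85 − 2·1.84 = 122.07; x_1* = 5 + 0.5·122.07/14.85 = 9.1101; x_2* = 2 + 0.5·122.07/1.84 = 35.1712.

x_1* = 9.1101, x_2* = 35.1712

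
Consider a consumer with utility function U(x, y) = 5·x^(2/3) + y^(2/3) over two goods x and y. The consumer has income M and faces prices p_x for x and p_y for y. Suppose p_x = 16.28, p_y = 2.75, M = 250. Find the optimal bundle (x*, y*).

x* = 11.9936, y* = 19.907

MRS = MU_x/MU_y = 5·(y/x)^(1/3). Set equal to p_x/p_y.
Solve for the ratio: y/x = [(1/5)·p_x/p_y]^(3).
With the ratio pinned down, the budget gives x* = M/(p_x + p_y·(y/x)) and y* = (y/x)·x*.
Numerically y/x = 1.659798, so x* = 250/(16.28 + 2.75·1.659798) = 11.9936 and y* = 1.659798·11.9936 = 19.907.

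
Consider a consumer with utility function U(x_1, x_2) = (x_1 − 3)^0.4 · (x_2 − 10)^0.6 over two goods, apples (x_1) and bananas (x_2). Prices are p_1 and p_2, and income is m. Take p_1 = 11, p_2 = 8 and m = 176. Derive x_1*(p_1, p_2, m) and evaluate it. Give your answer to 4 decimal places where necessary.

x_1* = 5.2909

MRS = (2/3)·(x_2−10)/(x_1−3). Tangency with p_1/p_2 gives x_2−10 = (3/2)·(p_1/p_2)·(x_1−3).
After buying the subsistence bundle (3, 10), a share 0.4 of the remaining income goes to x_1: x_1* = 3 + 0.4·(m − 3p_1 − 10p_2)/p_1.
Discretionary income = 176 − 3·11 − 10·8 = 63; x_1* = 3 + 0.4·63/11 = 5.2909.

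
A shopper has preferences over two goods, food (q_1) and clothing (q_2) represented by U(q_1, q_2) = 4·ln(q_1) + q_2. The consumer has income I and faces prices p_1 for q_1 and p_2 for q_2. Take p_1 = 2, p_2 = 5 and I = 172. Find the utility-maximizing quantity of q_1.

q_1* = 10

MU_q_1 = 4/q_1, MU_q_2 = 1. Tangency: 4/q_1 = p_1/p_2.
So q_1*(p_1,p_2) = 4·p_2/p_1, independent of income; and q_2* = (I − 4·p_2)/p_2.
At the given prices: q_1* = 4·5/2 = 10.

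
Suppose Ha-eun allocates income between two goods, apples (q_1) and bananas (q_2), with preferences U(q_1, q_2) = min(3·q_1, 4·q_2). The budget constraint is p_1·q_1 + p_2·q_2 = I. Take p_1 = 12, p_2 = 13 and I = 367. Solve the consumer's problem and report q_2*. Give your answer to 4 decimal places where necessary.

Leontief preferences: the optimum is at the kink where q_1/4 = q_2/3, i.e. q_2 = (3/4)·q_1.
Budget: p_1·q_1 + p_2·(3/4)·q_1 = I, so (4·p_1 + 3·p_2)·q_1 = 4·I.
Demand: q_1*(p_1,p_2,I) = 4·I/(4·p_1 + 3·p_2), q_2* = 3·I/(4·p_1 + 3·p_2).
Here 4·12 + 3·13 = 87, giving q_2* = 12.6552.

q_2* = 12.6552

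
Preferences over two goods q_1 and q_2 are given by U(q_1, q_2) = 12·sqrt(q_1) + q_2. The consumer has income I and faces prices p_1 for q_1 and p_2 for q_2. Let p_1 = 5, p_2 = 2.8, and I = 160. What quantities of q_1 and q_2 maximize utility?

MU_q_1 = 6/√q_1, MU_q_2 = 1. Tangency: 6/√q_1 = p_1/p_2.
Thus q_1* = (6·p_2/p_1)² — independent of I — with the rest of income spent on q_2.
Plugging in: q_1* = (6·2.8/5)² = 11.2896, q_2* = 36.9829.

q_1* = 11.2896, q_2* = 36.9829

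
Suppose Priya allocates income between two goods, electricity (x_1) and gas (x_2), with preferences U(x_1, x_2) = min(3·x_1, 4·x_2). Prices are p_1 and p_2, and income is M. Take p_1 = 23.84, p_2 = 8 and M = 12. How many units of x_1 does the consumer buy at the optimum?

Leontief preferences: the optimum is at the kink where x_1/4 = x_2/3, i.e. x_2 = (3/4)·x_1.
Budget: p_1·x_1 + p_2·(3/4)·x_1 = M, so (4·p_1 + 3·p_2)·x_1 = 4·M.
Demand: x_1*(p_1,p_2,M) = 4·M/(4·p_1 + 3·p_2), x_2* = 3·M/(4·p_1 + 3·p_2).
Here 4·23.84 + 3·8 = 119.36, giving x_1* = 0.4021.

x_1* = 0.4021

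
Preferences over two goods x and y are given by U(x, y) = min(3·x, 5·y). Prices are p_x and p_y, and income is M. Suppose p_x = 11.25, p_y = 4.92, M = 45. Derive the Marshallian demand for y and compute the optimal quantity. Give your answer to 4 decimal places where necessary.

With perfect complements, no substitution: consume in ratio x:y = 5:3.
Budget: p_x·x + p_y·(3/5)·x = M, so (5·p_x + 3·p_y)·x = 5·M.
Demand: x*(p_x,p_y,M) = 5·M/(5·p_x + 3·p_y), y* = 3·M/(5·p_x + 3·p_y).
Here 5·11.25 + 3·4.92 = 71.01, giving y* = 1.9011.

y* = 1.9011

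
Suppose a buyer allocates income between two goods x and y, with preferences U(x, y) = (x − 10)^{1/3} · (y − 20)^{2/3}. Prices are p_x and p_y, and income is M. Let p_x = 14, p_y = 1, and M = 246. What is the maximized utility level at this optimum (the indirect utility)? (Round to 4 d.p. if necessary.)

This is Cobb-Douglas in (x−10, y−20): tangency gives 1/3·p_y·(y−20) = 2/3·p_x·(x−10).
Substituting into the budget: x* = 10 + 1/3·(M − 10·p_x − 20·p_y)/p_x, and y* = 20 + 2/3·(…)/p_y.
Discretionary income = 246 − 10·14 − 20·1 = 86; x* = 10 + 1/3·86/14 = 12.0476; y* = 20 + 2/3·86/1 = 77.3333.
Utility at the optimum: U(12.0476, 77.3333) = 18.8808.

V = 18.8808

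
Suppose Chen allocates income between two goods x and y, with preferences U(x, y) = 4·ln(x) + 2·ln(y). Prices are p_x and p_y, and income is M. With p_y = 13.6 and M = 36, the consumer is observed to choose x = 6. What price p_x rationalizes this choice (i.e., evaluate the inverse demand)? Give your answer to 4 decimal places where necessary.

The MRS is 2·y/x. Set MRS = p_x/p_y.
Rearranging, p_y·y = (1/2)·p_x·x. Substituting into the budget gives p_x·x·(1 + (1/2)) = M.
Demand: x*(p_x,p_y,M) = 2/3·M/p_x and y* = 1/3·M/p_y.
Set x* = 6 in the demand function and solve for p_x: p_x = 4.

p_x = 4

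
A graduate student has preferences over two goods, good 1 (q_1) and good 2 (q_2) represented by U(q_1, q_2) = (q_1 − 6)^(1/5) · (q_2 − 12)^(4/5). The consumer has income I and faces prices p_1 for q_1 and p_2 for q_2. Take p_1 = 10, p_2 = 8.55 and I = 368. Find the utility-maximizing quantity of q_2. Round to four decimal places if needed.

q_2* = 31.2187

MRS = (1/4)·(q_2−12)/(q_1−6). Tangency with p_1/p_2 gives q_2−12 = 4·(p_1/p_2)·(q_1−6).
Substituting into the budget: q_1* = 6 + 0.2·(I − 6·p_1 − 12·p_2)/p_1, and q_2* = 12 + 0.8·(…)/p_2.
Discretionary income = 368 − 6·10 − 12·8.55 = 205.4; q_2* = 12 + 0.8·205.4/8.55 = 31.2187.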